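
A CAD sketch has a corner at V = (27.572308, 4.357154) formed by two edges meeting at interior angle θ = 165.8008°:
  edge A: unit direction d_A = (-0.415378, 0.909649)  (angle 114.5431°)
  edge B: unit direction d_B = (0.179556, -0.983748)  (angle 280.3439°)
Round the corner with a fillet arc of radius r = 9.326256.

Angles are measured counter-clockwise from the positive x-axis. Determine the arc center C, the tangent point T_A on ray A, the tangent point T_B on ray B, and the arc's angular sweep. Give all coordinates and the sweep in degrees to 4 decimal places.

bisector direction at 197.4435° = (-0.954013,-0.299765)
center distance |VC| = r/sin(θ/2) = 9.326256/sin(82.9004°) = 9.398315
C = V + |VC|·bis = (18.6062,1.5399)
T_A = V + ((C−V)·d_A)·d_A = V + 1.1616·d_A = (27.0898,5.4138)
T_B = V + ((C−V)·d_B)·d_B = V + 1.1616·d_B = (27.7809,3.2145)
sweep = 180° − θ = 14.1992°

center=(18.6062,1.5399) T_A=(27.0898,5.4138) T_B=(27.7809,3.2145) sweep=14.1992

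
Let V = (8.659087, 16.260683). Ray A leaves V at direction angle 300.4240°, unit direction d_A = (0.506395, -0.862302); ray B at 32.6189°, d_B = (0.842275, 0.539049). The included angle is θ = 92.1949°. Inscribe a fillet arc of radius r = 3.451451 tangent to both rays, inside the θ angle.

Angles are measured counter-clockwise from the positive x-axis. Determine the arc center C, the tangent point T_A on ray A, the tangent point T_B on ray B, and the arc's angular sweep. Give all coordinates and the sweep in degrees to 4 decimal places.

center=(13.3174,15.1442) T_A=(10.3412,13.3964) T_B=(11.4569,18.0512) sweep=87.8051

bisector direction at 346.5215° = (0.972457,-0.233081)
center distance |VC| = r/sin(θ/2) = 3.451451/sin(46.0975°) = 4.790221
C = V + |VC|·bis = (13.3174,15.1442)
T_A = V + ((C−V)·d_A)·d_A = V + 3.3217·d_A = (10.3412,13.3964)
T_B = V + ((C−V)·d_B)·d_B = V + 3.3217·d_B = (11.4569,18.0512)
sweep = 180° − θ = 87.8051°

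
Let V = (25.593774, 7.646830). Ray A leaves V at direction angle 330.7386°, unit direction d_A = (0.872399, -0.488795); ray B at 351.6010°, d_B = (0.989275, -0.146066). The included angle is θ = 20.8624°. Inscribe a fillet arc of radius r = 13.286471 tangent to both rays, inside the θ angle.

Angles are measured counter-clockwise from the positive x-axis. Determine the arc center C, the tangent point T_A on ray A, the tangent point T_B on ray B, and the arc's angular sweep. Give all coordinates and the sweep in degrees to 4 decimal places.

center=(95.0500,-16.0388) T_A=(88.5556,-27.6299) T_B=(96.9907,-2.8949) sweep=159.1376

bisector direction at 341.1698° = (0.946479,-0.322765)
center distance |VC| = r/sin(θ/2) = 13.286471/sin(10.4312°) = 73.383734
C = V + |VC|·bis = (95.0500,-16.0388)
T_A = V + ((C−V)·d_A)·d_A = V + 72.1709·d_A = (88.5556,-27.6299)
T_B = V + ((C−V)·d_B)·d_B = V + 72.1709·d_B = (96.9907,-2.8949)
sweep = 180° − θ = 159.1376°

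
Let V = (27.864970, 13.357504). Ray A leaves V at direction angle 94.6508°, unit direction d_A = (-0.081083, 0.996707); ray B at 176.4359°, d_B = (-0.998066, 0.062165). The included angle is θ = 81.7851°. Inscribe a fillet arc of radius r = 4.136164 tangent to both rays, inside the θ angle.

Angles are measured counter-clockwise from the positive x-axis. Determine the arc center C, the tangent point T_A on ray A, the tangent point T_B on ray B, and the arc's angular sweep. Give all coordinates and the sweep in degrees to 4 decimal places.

bisector direction at 135.5434° = (-0.713781,0.700369)
center distance |VC| = r/sin(θ/2) = 4.136164/sin(40.8925°) = 6.318202
C = V + |VC|·bis = (23.3552,17.7826)
T_A = V + ((C−V)·d_A)·d_A = V + 4.7762·d_A = (27.4777,18.1180)
T_B = V + ((C−V)·d_B)·d_B = V + 4.7762·d_B = (23.0980,13.6544)
sweep = 180° − θ = 98.2149°

center=(23.3552,17.7826) T_A=(27.4777,18.1180) T_B=(23.0980,13.6544) sweep=98.2149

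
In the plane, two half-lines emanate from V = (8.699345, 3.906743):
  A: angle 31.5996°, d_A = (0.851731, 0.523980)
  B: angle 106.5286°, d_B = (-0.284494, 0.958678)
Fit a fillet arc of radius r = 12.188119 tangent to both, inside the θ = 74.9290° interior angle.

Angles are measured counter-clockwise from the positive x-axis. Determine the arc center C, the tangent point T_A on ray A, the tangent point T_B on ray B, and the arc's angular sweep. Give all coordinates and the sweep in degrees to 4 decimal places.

bisector direction at 69.0641° = (0.357323,0.933981)
center distance |VC| = r/sin(θ/2) = 12.188119/sin(37.4645°) = 20.037358
C = V + |VC|·bis = (15.8592,22.6213)
T_A = V + ((C−V)·d_A)·d_A = V + 15.9043·d_A = (22.2455,12.2403)
T_B = V + ((C−V)·d_B)·d_B = V + 15.9043·d_B = (4.1747,19.1538)
sweep = 180° − θ = 105.0710°

center=(15.8592,22.6213) T_A=(22.2455,12.2403) T_B=(4.1747,19.1538) sweep=105.0710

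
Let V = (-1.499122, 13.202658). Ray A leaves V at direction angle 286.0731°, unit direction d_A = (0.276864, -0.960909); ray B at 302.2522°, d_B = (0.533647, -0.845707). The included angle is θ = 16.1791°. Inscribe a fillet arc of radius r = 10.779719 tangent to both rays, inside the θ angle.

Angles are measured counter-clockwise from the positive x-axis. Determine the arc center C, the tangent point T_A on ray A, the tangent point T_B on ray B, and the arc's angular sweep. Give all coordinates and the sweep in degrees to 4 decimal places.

center=(29.8569,-56.6895) T_A=(19.4986,-59.6741) T_B=(38.9734,-50.9370) sweep=163.8209

bisector direction at 294.1627° = (0.409328,-0.912387)
center distance |VC| = r/sin(θ/2) = 10.779719/sin(8.0895°) = 76.603669
C = V + |VC|·bis = (29.8569,-56.6895)
T_A = V + ((C−V)·d_A)·d_A = V + 75.8414·d_A = (19.4986,-59.6741)
T_B = V + ((C−V)·d_B)·d_B = V + 75.8414·d_B = (38.9734,-50.9370)
sweep = 180° − θ = 163.8209°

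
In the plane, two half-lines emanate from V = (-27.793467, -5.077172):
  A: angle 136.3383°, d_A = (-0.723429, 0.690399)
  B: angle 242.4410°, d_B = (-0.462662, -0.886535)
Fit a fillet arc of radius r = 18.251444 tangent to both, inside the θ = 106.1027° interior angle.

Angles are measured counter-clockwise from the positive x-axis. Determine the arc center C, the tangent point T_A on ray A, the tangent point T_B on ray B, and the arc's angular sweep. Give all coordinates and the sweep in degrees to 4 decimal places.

center=(-50.3253,-8.8031) T_A=(-37.7246,4.4005) T_B=(-34.1448,-17.2474) sweep=73.8973

bisector direction at 189.3897° = (-0.986602,-0.163148)
center distance |VC| = r/sin(θ/2) = 18.251444/sin(53.0513°) = 22.837869
C = V + |VC|·bis = (-50.3253,-8.8031)
T_A = V + ((C−V)·d_A)·d_A = V + 13.7278·d_A = (-37.7246,4.4005)
T_B = V + ((C−V)·d_B)·d_B = V + 13.7278·d_B = (-34.1448,-17.2474)
sweep = 180° − θ = 73.8973°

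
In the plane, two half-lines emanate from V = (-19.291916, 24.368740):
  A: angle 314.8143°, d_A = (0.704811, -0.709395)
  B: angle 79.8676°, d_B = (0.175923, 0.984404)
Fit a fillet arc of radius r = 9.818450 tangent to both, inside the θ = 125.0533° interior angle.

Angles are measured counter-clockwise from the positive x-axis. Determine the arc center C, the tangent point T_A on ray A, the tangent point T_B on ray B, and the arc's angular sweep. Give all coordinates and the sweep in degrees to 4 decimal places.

center=(-8.7284,27.6672) T_A=(-15.6936,20.7470) T_B=(-18.3938,29.3945) sweep=54.9467

bisector direction at 17.3410° = (0.954548,0.298057)
center distance |VC| = r/sin(θ/2) = 9.818450/sin(62.5266°) = 11.066465
C = V + |VC|·bis = (-8.7284,27.6672)
T_A = V + ((C−V)·d_A)·d_A = V + 5.1054·d_A = (-15.6936,20.7470)
T_B = V + ((C−V)·d_B)·d_B = V + 5.1054·d_B = (-18.3938,29.3945)
sweep = 180° − θ = 54.9467°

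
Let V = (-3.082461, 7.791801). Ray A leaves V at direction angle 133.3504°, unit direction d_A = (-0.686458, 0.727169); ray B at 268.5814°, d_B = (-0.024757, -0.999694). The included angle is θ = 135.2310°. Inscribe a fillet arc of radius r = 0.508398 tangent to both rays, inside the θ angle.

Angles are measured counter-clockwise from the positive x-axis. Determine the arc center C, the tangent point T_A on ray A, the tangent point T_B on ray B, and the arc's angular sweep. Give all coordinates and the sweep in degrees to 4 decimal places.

bisector direction at 200.9659° = (-0.933794,-0.357812)
center distance |VC| = r/sin(θ/2) = 0.508398/sin(67.6155°) = 0.549828
C = V + |VC|·bis = (-3.5959,7.5951)
T_A = V + ((C−V)·d_A)·d_A = V + 0.2094·d_A = (-3.2262,7.9441)
T_B = V + ((C−V)·d_B)·d_B = V + 0.2094·d_B = (-3.0876,7.5825)
sweep = 180° − θ = 44.7690°

center=(-3.5959,7.5951) T_A=(-3.2262,7.9441) T_B=(-3.0876,7.5825) sweep=44.7690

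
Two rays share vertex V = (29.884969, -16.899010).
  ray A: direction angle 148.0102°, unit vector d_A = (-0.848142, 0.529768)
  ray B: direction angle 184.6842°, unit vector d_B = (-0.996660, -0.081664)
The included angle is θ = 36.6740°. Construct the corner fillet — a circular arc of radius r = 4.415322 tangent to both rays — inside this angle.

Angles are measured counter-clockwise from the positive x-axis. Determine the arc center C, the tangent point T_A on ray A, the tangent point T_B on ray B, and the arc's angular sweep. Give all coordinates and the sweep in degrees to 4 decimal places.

center=(16.2471,-13.5863) T_A=(18.5862,-9.8415) T_B=(16.6076,-17.9869) sweep=143.3260

bisector direction at 166.3472° = (-0.971744,0.236038)
center distance |VC| = r/sin(θ/2) = 4.415322/sin(18.3370°) = 14.034472
C = V + |VC|·bis = (16.2471,-13.5863)
T_A = V + ((C−V)·d_A)·d_A = V + 13.3218·d_A = (18.5862,-9.8415)
T_B = V + ((C−V)·d_B)·d_B = V + 13.3218·d_B = (16.6076,-17.9869)
sweep = 180° − θ = 143.3260°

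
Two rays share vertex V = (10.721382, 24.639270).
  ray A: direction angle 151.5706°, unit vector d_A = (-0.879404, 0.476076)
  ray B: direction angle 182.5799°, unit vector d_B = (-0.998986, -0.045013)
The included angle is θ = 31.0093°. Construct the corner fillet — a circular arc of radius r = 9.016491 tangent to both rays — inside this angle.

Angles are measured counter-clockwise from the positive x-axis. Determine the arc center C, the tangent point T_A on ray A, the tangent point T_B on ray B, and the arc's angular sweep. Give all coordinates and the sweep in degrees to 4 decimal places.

bisector direction at 167.0753° = (-0.974665,0.223671)
center distance |VC| = r/sin(θ/2) = 9.016491/sin(15.5046°) = 33.729636
C = V + |VC|·bis = (-22.1537,32.1836)
T_A = V + ((C−V)·d_A)·d_A = V + 32.5022·d_A = (-17.8612,40.1128)
T_B = V + ((C−V)·d_B)·d_B = V + 32.5022·d_B = (-21.7478,23.1763)
sweep = 180° − θ = 148.9907°

center=(-22.1537,32.1836) T_A=(-17.8612,40.1128) T_B=(-21.7478,23.1763) sweep=148.9907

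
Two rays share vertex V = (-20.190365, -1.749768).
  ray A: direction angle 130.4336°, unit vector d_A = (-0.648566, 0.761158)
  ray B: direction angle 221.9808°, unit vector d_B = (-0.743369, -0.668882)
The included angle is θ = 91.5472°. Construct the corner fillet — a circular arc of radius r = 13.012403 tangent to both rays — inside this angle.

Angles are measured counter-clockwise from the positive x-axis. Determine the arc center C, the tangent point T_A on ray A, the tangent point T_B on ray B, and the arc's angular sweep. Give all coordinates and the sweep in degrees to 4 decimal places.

center=(-38.3094,-0.5486) T_A=(-28.4049,7.8908) T_B=(-29.6056,-10.2216) sweep=88.4528

bisector direction at 176.2072° = (-0.997810,0.066149)
center distance |VC| = r/sin(θ/2) = 13.012403/sin(45.7736°) = 18.158802
C = V + |VC|·bis = (-38.3094,-0.5486)
T_A = V + ((C−V)·d_A)·d_A = V + 12.6657·d_A = (-28.4049,7.8908)
T_B = V + ((C−V)·d_B)·d_B = V + 12.6657·d_B = (-29.6056,-10.2216)
sweep = 180° − θ = 88.4528°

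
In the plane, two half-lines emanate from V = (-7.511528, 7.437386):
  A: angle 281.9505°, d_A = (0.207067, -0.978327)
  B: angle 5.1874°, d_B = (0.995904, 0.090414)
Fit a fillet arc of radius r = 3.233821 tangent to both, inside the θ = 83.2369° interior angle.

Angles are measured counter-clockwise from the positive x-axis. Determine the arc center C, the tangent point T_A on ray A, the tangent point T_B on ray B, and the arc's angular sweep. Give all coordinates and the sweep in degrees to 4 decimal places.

bisector direction at 323.5689° = (0.804572,-0.593855)
center distance |VC| = r/sin(θ/2) = 3.233821/sin(41.6185°) = 4.868988
C = V + |VC|·bis = (-3.5941,4.5459)
T_A = V + ((C−V)·d_A)·d_A = V + 3.6400·d_A = (-6.7578,3.8763)
T_B = V + ((C−V)·d_B)·d_B = V + 3.6400·d_B = (-3.8865,7.7665)
sweep = 180° − θ = 96.7631°

center=(-3.5941,4.5459) T_A=(-6.7578,3.8763) T_B=(-3.8865,7.7665) sweep=96.7631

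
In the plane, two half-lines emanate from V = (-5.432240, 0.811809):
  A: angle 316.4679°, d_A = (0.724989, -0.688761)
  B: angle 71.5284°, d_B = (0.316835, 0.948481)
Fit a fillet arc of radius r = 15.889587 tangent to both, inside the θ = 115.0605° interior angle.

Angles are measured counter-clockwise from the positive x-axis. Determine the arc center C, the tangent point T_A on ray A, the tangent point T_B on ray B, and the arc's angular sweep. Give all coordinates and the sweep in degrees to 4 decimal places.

bisector direction at 13.9982° = (0.970304,0.241891)
center distance |VC| = r/sin(θ/2) = 15.889587/sin(57.5303°) = 18.833777
C = V + |VC|·bis = (12.8422,5.3675)
T_A = V + ((C−V)·d_A)·d_A = V + 10.1110·d_A = (1.8981,-6.1522)
T_B = V + ((C−V)·d_B)·d_B = V + 10.1110·d_B = (-2.2287,10.4019)
sweep = 180° − θ = 64.9395°

center=(12.8422,5.3675) T_A=(1.8981,-6.1522) T_B=(-2.2287,10.4019) sweep=64.9395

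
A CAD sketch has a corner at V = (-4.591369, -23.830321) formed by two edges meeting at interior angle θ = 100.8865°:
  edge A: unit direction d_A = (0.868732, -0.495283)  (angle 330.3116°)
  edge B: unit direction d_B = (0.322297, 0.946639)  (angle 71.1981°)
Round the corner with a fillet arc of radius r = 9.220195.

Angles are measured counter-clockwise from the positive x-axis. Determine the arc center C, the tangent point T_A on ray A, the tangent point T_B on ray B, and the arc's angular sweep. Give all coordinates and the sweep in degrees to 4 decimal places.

bisector direction at 20.7549° = (0.935105,0.354370)
center distance |VC| = r/sin(θ/2) = 9.220195/sin(50.4432°) = 11.958839
C = V + |VC|·bis = (6.5914,-19.5925)
T_A = V + ((C−V)·d_A)·d_A = V + 7.6159·d_A = (2.0248,-27.6023)
T_B = V + ((C−V)·d_B)·d_B = V + 7.6159·d_B = (-2.1368,-16.6208)
sweep = 180° − θ = 79.1135°

center=(6.5914,-19.5925) T_A=(2.0248,-27.6023) T_B=(-2.1368,-16.6208) sweep=79.1135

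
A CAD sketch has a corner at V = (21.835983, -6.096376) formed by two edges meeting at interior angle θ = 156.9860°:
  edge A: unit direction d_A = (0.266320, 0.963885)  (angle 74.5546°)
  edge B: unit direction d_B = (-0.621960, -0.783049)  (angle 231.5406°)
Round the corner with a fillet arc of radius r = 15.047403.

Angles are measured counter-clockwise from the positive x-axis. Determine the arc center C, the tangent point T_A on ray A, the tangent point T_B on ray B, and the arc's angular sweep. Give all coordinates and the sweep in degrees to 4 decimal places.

center=(8.1479,0.8638) T_A=(22.6518,-3.1437) T_B=(19.9307,-8.4951) sweep=23.0140

bisector direction at 153.0476° = (-0.891383,0.453250)
center distance |VC| = r/sin(θ/2) = 15.047403/sin(78.4930°) = 15.356054
C = V + |VC|·bis = (8.1479,0.8638)
T_A = V + ((C−V)·d_A)·d_A = V + 3.0633·d_A = (22.6518,-3.1437)
T_B = V + ((C−V)·d_B)·d_B = V + 3.0633·d_B = (19.9307,-8.4951)
sweep = 180° − θ = 23.0140°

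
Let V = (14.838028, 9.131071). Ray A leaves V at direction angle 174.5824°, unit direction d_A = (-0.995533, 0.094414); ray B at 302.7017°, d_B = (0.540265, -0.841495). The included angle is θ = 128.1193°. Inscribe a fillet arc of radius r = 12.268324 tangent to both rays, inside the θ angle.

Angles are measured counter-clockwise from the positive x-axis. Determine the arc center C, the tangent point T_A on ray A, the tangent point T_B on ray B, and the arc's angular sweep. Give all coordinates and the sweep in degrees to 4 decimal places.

center=(7.7385,-2.5190) T_A=(8.8968,9.6945) T_B=(18.0623,4.1091) sweep=51.8807

bisector direction at 238.6421° = (-0.520383,-0.853933)
center distance |VC| = r/sin(θ/2) = 12.268324/sin(64.0597°) = 13.642841
C = V + |VC|·bis = (7.7385,-2.5190)
T_A = V + ((C−V)·d_A)·d_A = V + 5.9679·d_A = (8.8968,9.6945)
T_B = V + ((C−V)·d_B)·d_B = V + 5.9679·d_B = (18.0623,4.1091)
sweep = 180° − θ = 51.8807°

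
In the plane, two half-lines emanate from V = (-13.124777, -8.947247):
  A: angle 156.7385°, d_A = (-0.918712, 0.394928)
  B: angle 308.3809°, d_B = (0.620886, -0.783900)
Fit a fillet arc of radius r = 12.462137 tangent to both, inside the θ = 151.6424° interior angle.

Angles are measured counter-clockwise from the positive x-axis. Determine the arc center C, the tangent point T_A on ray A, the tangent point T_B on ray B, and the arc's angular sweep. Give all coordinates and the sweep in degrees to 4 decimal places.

bisector direction at 232.5597° = (-0.607934,-0.793987)
center distance |VC| = r/sin(θ/2) = 12.462137/sin(75.8212°) = 12.853712
C = V + |VC|·bis = (-20.9390,-19.1529)
T_A = V + ((C−V)·d_A)·d_A = V + 3.1485·d_A = (-16.0173,-7.7038)
T_B = V + ((C−V)·d_B)·d_B = V + 3.1485·d_B = (-11.1699,-11.4154)
sweep = 180° − θ = 28.3576°

center=(-20.9390,-19.1529) T_A=(-16.0173,-7.7038) T_B=(-11.1699,-11.4154) sweep=28.3576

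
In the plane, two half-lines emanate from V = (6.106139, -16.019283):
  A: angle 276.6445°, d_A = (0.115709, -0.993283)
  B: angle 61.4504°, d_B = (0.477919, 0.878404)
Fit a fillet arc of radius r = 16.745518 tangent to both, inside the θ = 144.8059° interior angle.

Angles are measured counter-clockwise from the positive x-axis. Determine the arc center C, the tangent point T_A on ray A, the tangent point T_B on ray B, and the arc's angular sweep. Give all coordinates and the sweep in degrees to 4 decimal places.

center=(23.3537,-19.3571) T_A=(6.7207,-21.2947) T_B=(8.6444,-11.3540) sweep=35.1941

bisector direction at 349.0474° = (0.981785,-0.189996)
center distance |VC| = r/sin(θ/2) = 16.745518/sin(72.4030°) = 17.567571
C = V + |VC|·bis = (23.3537,-19.3571)
T_A = V + ((C−V)·d_A)·d_A = V + 5.3110·d_A = (6.7207,-21.2947)
T_B = V + ((C−V)·d_B)·d_B = V + 5.3110·d_B = (8.6444,-11.3540)
sweep = 180° − θ = 35.1941°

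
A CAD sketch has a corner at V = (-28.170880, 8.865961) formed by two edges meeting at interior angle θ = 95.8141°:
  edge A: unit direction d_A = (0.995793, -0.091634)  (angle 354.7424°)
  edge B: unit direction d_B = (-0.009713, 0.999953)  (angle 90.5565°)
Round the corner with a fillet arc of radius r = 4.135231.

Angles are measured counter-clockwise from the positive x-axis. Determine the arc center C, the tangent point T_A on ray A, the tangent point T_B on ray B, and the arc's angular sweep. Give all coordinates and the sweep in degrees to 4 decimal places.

bisector direction at 42.6495° = (0.735513,0.677511)
center distance |VC| = r/sin(θ/2) = 4.135231/sin(47.9070°) = 5.572650
C = V + |VC|·bis = (-24.0721,12.6415)
T_A = V + ((C−V)·d_A)·d_A = V + 3.7355·d_A = (-24.4511,8.5237)
T_B = V + ((C−V)·d_B)·d_B = V + 3.7355·d_B = (-28.2072,12.6013)
sweep = 180° − θ = 84.1859°

center=(-24.0721,12.6415) T_A=(-24.4511,8.5237) T_B=(-28.2072,12.6013) sweep=84.1859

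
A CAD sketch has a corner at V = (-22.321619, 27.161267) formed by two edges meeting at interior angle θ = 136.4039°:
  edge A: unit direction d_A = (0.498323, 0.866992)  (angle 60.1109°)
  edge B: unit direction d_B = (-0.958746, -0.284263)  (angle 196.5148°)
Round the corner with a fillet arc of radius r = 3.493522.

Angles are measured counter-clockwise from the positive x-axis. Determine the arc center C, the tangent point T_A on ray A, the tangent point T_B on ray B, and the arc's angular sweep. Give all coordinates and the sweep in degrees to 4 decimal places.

center=(-24.6542,30.1135) T_A=(-21.6254,28.3726) T_B=(-23.6612,26.7641) sweep=43.5961

bisector direction at 128.3128° = (-0.619955,0.784637)
center distance |VC| = r/sin(θ/2) = 3.493522/sin(68.2019°) = 3.762550
C = V + |VC|·bis = (-24.6542,30.1135)
T_A = V + ((C−V)·d_A)·d_A = V + 1.3972·d_A = (-21.6254,28.3726)
T_B = V + ((C−V)·d_B)·d_B = V + 1.3972·d_B = (-23.6612,26.7641)
sweep = 180° − θ = 43.5961°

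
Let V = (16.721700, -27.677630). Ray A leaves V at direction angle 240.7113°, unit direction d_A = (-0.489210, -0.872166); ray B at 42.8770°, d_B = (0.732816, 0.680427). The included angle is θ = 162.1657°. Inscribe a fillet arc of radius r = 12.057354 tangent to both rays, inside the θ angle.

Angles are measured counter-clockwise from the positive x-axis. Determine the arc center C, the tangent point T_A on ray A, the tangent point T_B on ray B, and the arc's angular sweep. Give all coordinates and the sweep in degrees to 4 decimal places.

center=(26.3122,-35.2262) T_A=(15.7962,-29.3276) T_B=(18.1081,-26.3904) sweep=17.8343

bisector direction at 321.7941° = (0.785794,-0.618489)
center distance |VC| = r/sin(θ/2) = 12.057354/sin(81.0828°) = 12.204868
C = V + |VC|·bis = (26.3122,-35.2262)
T_A = V + ((C−V)·d_A)·d_A = V + 1.8918·d_A = (15.7962,-29.3276)
T_B = V + ((C−V)·d_B)·d_B = V + 1.8918·d_B = (18.1081,-26.3904)
sweep = 180° − θ = 17.8343°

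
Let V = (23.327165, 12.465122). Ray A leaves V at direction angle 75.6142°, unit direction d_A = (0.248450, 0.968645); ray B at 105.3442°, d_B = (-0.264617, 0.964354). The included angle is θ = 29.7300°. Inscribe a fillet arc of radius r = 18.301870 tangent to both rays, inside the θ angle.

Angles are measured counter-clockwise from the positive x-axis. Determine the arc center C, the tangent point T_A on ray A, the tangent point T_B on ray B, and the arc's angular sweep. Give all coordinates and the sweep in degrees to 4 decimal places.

center=(22.7305,83.8031) T_A=(40.4585,79.2561) T_B=(5.0810,78.9602) sweep=150.2700

bisector direction at 90.4792° = (-0.008364,0.999965)
center distance |VC| = r/sin(θ/2) = 18.301870/sin(14.8650°) = 71.340521
C = V + |VC|·bis = (22.7305,83.8031)
T_A = V + ((C−V)·d_A)·d_A = V + 68.9530·d_A = (40.4585,79.2561)
T_B = V + ((C−V)·d_B)·d_B = V + 68.9530·d_B = (5.0810,78.9602)
sweep = 180° − θ = 150.2700°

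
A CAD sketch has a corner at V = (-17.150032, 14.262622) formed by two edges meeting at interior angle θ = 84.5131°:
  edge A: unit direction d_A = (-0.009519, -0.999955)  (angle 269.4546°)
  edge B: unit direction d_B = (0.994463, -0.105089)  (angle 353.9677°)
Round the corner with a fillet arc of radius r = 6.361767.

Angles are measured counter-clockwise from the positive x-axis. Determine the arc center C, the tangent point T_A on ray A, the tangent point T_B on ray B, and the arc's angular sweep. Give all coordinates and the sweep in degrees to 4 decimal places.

bisector direction at 311.7112° = (0.665376,-0.746509)
center distance |VC| = r/sin(θ/2) = 6.361767/sin(42.2565°) = 9.460560
C = V + |VC|·bis = (-10.8552,7.2002)
T_A = V + ((C−V)·d_A)·d_A = V + 7.0022·d_A = (-17.2167,7.2608)
T_B = V + ((C−V)·d_B)·d_B = V + 7.0022·d_B = (-10.1867,13.5268)
sweep = 180° − θ = 95.4869°

center=(-10.8552,7.2002) T_A=(-17.2167,7.2608) T_B=(-10.1867,13.5268) sweep=95.4869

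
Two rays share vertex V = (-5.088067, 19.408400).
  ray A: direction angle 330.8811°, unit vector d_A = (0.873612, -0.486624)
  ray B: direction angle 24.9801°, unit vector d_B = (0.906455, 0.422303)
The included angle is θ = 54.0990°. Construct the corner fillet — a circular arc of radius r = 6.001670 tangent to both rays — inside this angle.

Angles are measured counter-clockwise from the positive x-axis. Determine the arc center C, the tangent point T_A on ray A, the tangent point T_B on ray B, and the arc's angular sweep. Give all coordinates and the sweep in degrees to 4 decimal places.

center=(8.1008,18.9318) T_A=(5.1802,13.6887) T_B=(5.5662,24.3721) sweep=125.9010

bisector direction at 357.9306° = (0.999348,-0.036110)
center distance |VC| = r/sin(θ/2) = 6.001670/sin(27.0495°) = 13.197442
C = V + |VC|·bis = (8.1008,18.9318)
T_A = V + ((C−V)·d_A)·d_A = V + 11.7538·d_A = (5.1802,13.6887)
T_B = V + ((C−V)·d_B)·d_B = V + 11.7538·d_B = (5.5662,24.3721)
sweep = 180° − θ = 125.9010°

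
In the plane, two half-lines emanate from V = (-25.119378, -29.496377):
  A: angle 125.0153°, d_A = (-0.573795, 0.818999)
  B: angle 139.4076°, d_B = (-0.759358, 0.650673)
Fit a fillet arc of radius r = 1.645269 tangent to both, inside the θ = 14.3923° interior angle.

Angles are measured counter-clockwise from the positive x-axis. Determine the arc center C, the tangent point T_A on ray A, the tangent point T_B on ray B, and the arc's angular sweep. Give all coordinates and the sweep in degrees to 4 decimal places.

center=(-33.9438,-19.7683) T_A=(-32.5963,-18.8243) T_B=(-35.0143,-21.0177) sweep=165.6077

bisector direction at 132.2115° = (-0.671869,0.740670)
center distance |VC| = r/sin(θ/2) = 1.645269/sin(7.1962°) = 13.134143
C = V + |VC|·bis = (-33.9438,-19.7683)
T_A = V + ((C−V)·d_A)·d_A = V + 13.0307·d_A = (-32.5963,-18.8243)
T_B = V + ((C−V)·d_B)·d_B = V + 13.0307·d_B = (-35.0143,-21.0177)
sweep = 180° − θ = 165.6077°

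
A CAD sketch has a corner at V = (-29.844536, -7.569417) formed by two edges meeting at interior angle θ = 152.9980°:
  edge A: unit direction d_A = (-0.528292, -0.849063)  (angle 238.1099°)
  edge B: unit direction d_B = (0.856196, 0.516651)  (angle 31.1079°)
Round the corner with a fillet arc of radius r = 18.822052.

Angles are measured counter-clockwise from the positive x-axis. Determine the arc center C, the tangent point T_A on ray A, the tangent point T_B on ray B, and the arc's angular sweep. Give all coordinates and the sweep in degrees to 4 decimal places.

center=(-16.2508,-21.3500) T_A=(-32.2320,-11.4064) T_B=(-25.9753,-5.2346) sweep=27.0020

bisector direction at 314.6089° = (0.702264,-0.711917)
center distance |VC| = r/sin(θ/2) = 18.822052/sin(76.4990°) = 19.356965
C = V + |VC|·bis = (-16.2508,-21.3500)
T_A = V + ((C−V)·d_A)·d_A = V + 4.5191·d_A = (-32.2320,-11.4064)
T_B = V + ((C−V)·d_B)·d_B = V + 4.5191·d_B = (-25.9753,-5.2346)
sweep = 180° − θ = 27.0020°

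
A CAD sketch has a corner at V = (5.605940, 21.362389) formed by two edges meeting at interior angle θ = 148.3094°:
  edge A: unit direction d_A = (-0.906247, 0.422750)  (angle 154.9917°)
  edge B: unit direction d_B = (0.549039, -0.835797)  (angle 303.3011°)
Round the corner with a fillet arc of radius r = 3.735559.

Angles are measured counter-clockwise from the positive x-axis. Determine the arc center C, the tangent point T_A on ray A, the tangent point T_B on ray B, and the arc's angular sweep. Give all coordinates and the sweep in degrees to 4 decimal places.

bisector direction at 229.1464° = (-0.654128,-0.756383)
center distance |VC| = r/sin(θ/2) = 3.735559/sin(74.1547°) = 3.883108
C = V + |VC|·bis = (3.0659,18.4253)
T_A = V + ((C−V)·d_A)·d_A = V + 1.0602·d_A = (4.6451,21.8106)
T_B = V + ((C−V)·d_B)·d_B = V + 1.0602·d_B = (6.1881,20.4762)
sweep = 180° − θ = 31.6906°

center=(3.0659,18.4253) T_A=(4.6451,21.8106) T_B=(6.1881,20.4762) sweep=31.6906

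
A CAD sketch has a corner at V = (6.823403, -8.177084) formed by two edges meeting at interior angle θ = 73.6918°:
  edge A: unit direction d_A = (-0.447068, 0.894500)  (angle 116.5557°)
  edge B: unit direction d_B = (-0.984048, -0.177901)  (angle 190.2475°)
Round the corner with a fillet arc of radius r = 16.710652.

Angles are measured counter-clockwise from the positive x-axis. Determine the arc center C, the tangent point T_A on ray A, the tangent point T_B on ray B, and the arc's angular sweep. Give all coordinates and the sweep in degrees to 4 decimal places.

center=(-18.0940,4.2998) T_A=(-3.1463,11.7706) T_B=(-15.1212,-12.1443) sweep=106.3082

bisector direction at 153.4016° = (-0.894167,0.447734)
center distance |VC| = r/sin(θ/2) = 16.710652/sin(36.8459°) = 27.866651
C = V + |VC|·bis = (-18.0940,4.2998)
T_A = V + ((C−V)·d_A)·d_A = V + 22.3003·d_A = (-3.1463,11.7706)
T_B = V + ((C−V)·d_B)·d_B = V + 22.3003·d_B = (-15.1212,-12.1443)
sweep = 180° − θ = 106.3082°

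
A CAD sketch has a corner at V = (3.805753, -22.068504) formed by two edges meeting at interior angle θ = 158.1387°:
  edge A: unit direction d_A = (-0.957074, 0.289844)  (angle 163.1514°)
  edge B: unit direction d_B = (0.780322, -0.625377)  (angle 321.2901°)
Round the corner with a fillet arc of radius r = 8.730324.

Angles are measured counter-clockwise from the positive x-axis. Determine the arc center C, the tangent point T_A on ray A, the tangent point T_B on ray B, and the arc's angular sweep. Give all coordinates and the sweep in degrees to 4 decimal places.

center=(-0.3383,-29.9354) T_A=(2.1921,-21.5798) T_B=(5.1214,-23.1229) sweep=21.8613

bisector direction at 242.2208° = (-0.466066,-0.884750)
center distance |VC| = r/sin(θ/2) = 8.730324/sin(79.0694°) = 8.891641
C = V + |VC|·bis = (-0.3383,-29.9354)
T_A = V + ((C−V)·d_A)·d_A = V + 1.6860·d_A = (2.1921,-21.5798)
T_B = V + ((C−V)·d_B)·d_B = V + 1.6860·d_B = (5.1214,-23.1229)
sweep = 180° − θ = 21.8613°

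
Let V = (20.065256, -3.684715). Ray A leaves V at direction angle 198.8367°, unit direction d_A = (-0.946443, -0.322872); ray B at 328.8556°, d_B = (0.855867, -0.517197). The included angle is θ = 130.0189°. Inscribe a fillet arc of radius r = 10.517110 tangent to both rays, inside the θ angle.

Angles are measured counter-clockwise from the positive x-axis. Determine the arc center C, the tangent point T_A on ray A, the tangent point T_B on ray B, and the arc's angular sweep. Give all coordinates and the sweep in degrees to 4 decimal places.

bisector direction at 263.8462° = (-0.107199,-0.994238)
center distance |VC| = r/sin(θ/2) = 10.517110/sin(65.0095°) = 11.603455
C = V + |VC|·bis = (18.8214,-15.2213)
T_A = V + ((C−V)·d_A)·d_A = V + 4.9021·d_A = (15.4257,-5.2675)
T_B = V + ((C−V)·d_B)·d_B = V + 4.9021·d_B = (24.2608,-6.2201)
sweep = 180° − θ = 49.9811°

center=(18.8214,-15.2213) T_A=(15.4257,-5.2675) T_B=(24.2608,-6.2201) sweep=49.9811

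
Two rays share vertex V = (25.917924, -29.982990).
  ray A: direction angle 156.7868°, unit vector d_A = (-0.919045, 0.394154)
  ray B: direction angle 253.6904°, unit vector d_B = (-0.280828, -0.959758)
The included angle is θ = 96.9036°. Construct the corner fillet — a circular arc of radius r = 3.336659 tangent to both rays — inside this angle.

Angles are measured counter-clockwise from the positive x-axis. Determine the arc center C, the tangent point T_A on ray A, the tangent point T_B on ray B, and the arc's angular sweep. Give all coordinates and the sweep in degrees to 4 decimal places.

center=(21.8851,-31.8840) T_A=(23.2003,-28.8175) T_B=(25.0875,-32.8210) sweep=83.0964

bisector direction at 205.2386° = (-0.904540,-0.426389)
center distance |VC| = r/sin(θ/2) = 3.336659/sin(48.4518°) = 4.458402
C = V + |VC|·bis = (21.8851,-31.8840)
T_A = V + ((C−V)·d_A)·d_A = V + 2.9570·d_A = (23.2003,-28.8175)
T_B = V + ((C−V)·d_B)·d_B = V + 2.9570·d_B = (25.0875,-32.8210)
sweep = 180° − θ = 83.0964°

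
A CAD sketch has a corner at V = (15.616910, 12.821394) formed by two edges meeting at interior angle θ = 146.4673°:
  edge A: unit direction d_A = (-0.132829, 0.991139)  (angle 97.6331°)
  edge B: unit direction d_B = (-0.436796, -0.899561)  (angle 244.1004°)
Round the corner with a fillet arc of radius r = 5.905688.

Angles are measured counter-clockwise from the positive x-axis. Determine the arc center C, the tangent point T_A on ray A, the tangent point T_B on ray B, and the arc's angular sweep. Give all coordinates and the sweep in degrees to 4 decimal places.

center=(9.5272,13.8004) T_A=(15.3806,14.5849) T_B=(14.8397,11.2209) sweep=33.5327

bisector direction at 170.8667° = (-0.987322,0.158731)
center distance |VC| = r/sin(θ/2) = 5.905688/sin(73.2336°) = 6.167891
C = V + |VC|·bis = (9.5272,13.8004)
T_A = V + ((C−V)·d_A)·d_A = V + 1.7792·d_A = (15.3806,14.5849)
T_B = V + ((C−V)·d_B)·d_B = V + 1.7792·d_B = (14.8397,11.2209)
sweep = 180° − θ = 33.5327°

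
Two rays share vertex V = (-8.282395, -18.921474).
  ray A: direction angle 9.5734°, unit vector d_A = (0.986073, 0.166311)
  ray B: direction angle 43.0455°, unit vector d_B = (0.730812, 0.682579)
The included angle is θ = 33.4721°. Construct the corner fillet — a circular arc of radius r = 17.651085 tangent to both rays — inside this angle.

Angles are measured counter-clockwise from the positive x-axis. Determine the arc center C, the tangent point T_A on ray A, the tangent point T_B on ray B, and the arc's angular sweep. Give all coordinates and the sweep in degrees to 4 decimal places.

bisector direction at 26.3094° = (0.896413,0.443219)
center distance |VC| = r/sin(θ/2) = 17.651085/sin(16.7360°) = 61.296340
C = V + |VC|·bis = (46.6645,8.2462)
T_A = V + ((C−V)·d_A)·d_A = V + 58.6999·d_A = (49.6000,-9.1590)
T_B = V + ((C−V)·d_B)·d_B = V + 58.6999·d_B = (34.6162,21.1459)
sweep = 180° − θ = 146.5279°

center=(46.6645,8.2462) T_A=(49.6000,-9.1590) T_B=(34.6162,21.1459) sweep=146.5279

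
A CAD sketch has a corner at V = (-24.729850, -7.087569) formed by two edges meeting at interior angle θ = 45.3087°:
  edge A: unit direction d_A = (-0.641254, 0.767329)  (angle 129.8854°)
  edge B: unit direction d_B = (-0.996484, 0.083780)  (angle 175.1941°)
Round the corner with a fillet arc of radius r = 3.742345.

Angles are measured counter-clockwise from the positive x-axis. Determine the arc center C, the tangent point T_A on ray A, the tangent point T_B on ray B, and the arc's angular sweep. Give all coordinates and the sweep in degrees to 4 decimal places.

bisector direction at 152.5397° = (-0.887331,0.461133)
center distance |VC| = r/sin(θ/2) = 3.742345/sin(22.6544°) = 9.716064
C = V + |VC|·bis = (-33.3512,-2.6072)
T_A = V + ((C−V)·d_A)·d_A = V + 8.9664·d_A = (-30.4796,-0.2074)
T_B = V + ((C−V)·d_B)·d_B = V + 8.9664·d_B = (-33.6647,-6.3364)
sweep = 180° − θ = 134.6913°

center=(-33.3512,-2.6072) T_A=(-30.4796,-0.2074) T_B=(-33.6647,-6.3364) sweep=134.6913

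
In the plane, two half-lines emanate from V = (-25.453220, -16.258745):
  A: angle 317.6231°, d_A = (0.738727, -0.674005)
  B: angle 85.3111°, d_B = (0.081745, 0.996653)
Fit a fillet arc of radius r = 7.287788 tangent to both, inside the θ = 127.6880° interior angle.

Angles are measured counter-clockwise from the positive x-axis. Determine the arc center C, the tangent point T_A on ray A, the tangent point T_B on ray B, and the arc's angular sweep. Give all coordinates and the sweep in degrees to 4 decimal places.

bisector direction at 21.4671° = (0.930628,0.365967)
center distance |VC| = r/sin(θ/2) = 7.287788/sin(63.8440°) = 8.119219
C = V + |VC|·bis = (-17.8972,-13.2874)
T_A = V + ((C−V)·d_A)·d_A = V + 3.5791·d_A = (-22.8093,-18.6711)
T_B = V + ((C−V)·d_B)·d_B = V + 3.5791·d_B = (-25.1606,-12.6916)
sweep = 180° − θ = 52.3120°

center=(-17.8972,-13.2874) T_A=(-22.8093,-18.6711) T_B=(-25.1606,-12.6916) sweep=52.3120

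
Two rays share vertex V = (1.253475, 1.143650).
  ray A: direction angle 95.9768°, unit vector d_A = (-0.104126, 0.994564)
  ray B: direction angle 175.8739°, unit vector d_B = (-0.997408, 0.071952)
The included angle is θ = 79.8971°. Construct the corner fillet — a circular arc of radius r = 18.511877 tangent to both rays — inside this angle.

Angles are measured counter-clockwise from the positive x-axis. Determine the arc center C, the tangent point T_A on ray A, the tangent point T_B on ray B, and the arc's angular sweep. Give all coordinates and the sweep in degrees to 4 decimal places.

bisector direction at 135.9254° = (-0.718434,0.695595)
center distance |VC| = r/sin(θ/2) = 18.511877/sin(39.9485°) = 28.830233
C = V + |VC|·bis = (-19.4591,21.1978)
T_A = V + ((C−V)·d_A)·d_A = V + 22.1019·d_A = (-1.0479,23.1254)
T_B = V + ((C−V)·d_B)·d_B = V + 22.1019·d_B = (-20.7911,2.7339)
sweep = 180° − θ = 100.1029°

center=(-19.4591,21.1978) T_A=(-1.0479,23.1254) T_B=(-20.7911,2.7339) sweep=100.1029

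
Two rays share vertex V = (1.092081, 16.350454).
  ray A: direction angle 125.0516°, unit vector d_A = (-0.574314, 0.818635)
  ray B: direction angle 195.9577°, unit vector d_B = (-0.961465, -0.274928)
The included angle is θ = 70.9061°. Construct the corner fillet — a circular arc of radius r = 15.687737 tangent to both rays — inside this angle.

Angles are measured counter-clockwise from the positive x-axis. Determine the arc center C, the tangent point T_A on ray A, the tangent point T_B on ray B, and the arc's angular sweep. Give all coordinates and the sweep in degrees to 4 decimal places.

bisector direction at 160.5046° = (-0.942669,0.333730)
center distance |VC| = r/sin(θ/2) = 15.687737/sin(35.4530°) = 27.046160
C = V + |VC|·bis = (-24.4035,25.3766)
T_A = V + ((C−V)·d_A)·d_A = V + 22.0316·d_A = (-11.5610,34.3863)
T_B = V + ((C−V)·d_B)·d_B = V + 22.0316·d_B = (-20.0905,10.2934)
sweep = 180° − θ = 109.0939°

center=(-24.4035,25.3766) T_A=(-11.5610,34.3863) T_B=(-20.0905,10.2934) sweep=109.0939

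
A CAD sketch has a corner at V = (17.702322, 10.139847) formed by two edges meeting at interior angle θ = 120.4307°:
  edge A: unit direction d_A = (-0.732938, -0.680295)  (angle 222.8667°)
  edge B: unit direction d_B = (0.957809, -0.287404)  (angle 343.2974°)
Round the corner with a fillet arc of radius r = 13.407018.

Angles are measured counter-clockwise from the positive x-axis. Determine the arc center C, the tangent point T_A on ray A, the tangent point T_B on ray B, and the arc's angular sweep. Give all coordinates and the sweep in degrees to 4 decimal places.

bisector direction at 283.0821° = (0.226346,-0.974047)
center distance |VC| = r/sin(θ/2) = 13.407018/sin(60.2154°) = 15.447678
C = V + |VC|·bis = (21.1988,-4.9069)
T_A = V + ((C−V)·d_A)·d_A = V + 7.6735·d_A = (12.0781,4.9196)
T_B = V + ((C−V)·d_B)·d_B = V + 7.6735·d_B = (25.0521,7.9345)
sweep = 180° − θ = 59.5693°

center=(21.1988,-4.9069) T_A=(12.0781,4.9196) T_B=(25.0521,7.9345) sweep=59.5693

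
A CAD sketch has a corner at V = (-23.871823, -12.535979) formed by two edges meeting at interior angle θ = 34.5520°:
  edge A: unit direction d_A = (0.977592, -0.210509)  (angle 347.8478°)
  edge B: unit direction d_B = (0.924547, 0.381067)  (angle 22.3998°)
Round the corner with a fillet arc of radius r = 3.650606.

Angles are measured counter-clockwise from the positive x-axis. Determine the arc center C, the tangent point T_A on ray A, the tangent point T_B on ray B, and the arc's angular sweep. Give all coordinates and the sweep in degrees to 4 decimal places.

center=(-11.6283,-11.4381) T_A=(-12.3968,-15.0070) T_B=(-13.0194,-8.0630) sweep=145.4480

bisector direction at 5.1238° = (0.996004,0.089308)
center distance |VC| = r/sin(θ/2) = 3.650606/sin(17.2760°) = 12.292641
C = V + |VC|·bis = (-11.6283,-11.4381)
T_A = V + ((C−V)·d_A)·d_A = V + 11.7381·d_A = (-12.3968,-15.0070)
T_B = V + ((C−V)·d_B)·d_B = V + 11.7381·d_B = (-13.0194,-8.0630)
sweep = 180° − θ = 145.4480°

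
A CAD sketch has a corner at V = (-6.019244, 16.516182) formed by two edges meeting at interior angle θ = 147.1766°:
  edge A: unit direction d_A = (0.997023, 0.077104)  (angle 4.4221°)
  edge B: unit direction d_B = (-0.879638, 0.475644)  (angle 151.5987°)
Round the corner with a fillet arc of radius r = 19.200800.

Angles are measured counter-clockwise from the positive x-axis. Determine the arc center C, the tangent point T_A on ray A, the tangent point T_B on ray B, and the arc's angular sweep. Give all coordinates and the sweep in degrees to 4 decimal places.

bisector direction at 78.0104° = (0.207734,0.978185)
center distance |VC| = r/sin(θ/2) = 19.200800/sin(73.5883°) = 20.016340
C = V + |VC|·bis = (-1.8612,36.0959)
T_A = V + ((C−V)·d_A)·d_A = V + 5.6554·d_A = (-0.3807,16.9522)
T_B = V + ((C−V)·d_B)·d_B = V + 5.6554·d_B = (-10.9939,19.2061)
sweep = 180° − θ = 32.8234°

center=(-1.8612,36.0959) T_A=(-0.3807,16.9522) T_B=(-10.9939,19.2061) sweep=32.8234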